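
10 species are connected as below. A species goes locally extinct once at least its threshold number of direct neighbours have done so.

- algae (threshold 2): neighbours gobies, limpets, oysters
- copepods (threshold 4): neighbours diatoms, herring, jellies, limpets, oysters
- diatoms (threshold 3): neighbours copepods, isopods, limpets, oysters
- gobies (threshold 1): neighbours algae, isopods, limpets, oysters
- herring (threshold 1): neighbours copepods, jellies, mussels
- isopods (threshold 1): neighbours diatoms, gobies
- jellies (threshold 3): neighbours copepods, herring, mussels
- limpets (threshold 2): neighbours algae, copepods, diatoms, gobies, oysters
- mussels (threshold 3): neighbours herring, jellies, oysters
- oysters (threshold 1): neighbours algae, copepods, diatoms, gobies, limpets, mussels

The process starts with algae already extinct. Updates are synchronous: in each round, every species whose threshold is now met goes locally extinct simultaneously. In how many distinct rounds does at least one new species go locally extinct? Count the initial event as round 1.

4

Round 1 — algae goes locally extinct (initial).
Round 2 — checking thresholds:
  gobies: 1 of 4 neighbours ≥ 1, goes locally extinct.
  limpets: 1 of 5 neighbours < 2, below threshold.
  oysters: 1 of 6 neighbours ≥ 1, goes locally extinct.
Round 3 — checking thresholds:
  copepods: 1 of 5 neighbours < 4, below threshold.
  diatoms: 1 of 4 neighbours < 3, below threshold.
  isopods: 1 of 2 neighbours ≥ 1, goes locally extinct.
  limpets: 3 of 5 neighbours ≥ 2, goes locally extinct.
  mussels: 1 of 3 neighbours < 3, below threshold.
Round 4 — checking thresholds:
  copepods: 2 of 5 neighbours < 4, below threshold.
  diatoms: 3 of 4 neighbours ≥ 3, goes locally extinct.
  mussels: 1 of 3 neighbours < 3, below threshold.
Round 5 — no new extinctions; cascade stops.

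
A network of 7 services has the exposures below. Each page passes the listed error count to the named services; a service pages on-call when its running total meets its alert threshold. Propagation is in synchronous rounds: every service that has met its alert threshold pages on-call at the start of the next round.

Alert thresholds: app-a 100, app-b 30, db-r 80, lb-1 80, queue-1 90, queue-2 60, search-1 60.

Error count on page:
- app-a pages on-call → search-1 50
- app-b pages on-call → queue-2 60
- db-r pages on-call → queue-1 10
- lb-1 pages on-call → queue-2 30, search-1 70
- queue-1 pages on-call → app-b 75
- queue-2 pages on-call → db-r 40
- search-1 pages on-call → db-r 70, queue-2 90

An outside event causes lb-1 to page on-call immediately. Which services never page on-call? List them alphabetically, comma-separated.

Round 1 — lb-1 pages on-call (initial).
  queue-2: +30 → 30 < 60
  search-1: +70 → 70 ≥ 60
Round 2 — search-1 pages on-call.
  db-r: +70 → 70 < 80
  queue-2: +90 → 120 ≥ 60
Round 3 — queue-2 pages on-call.
  db-r: +40 → 110 ≥ 80
Round 4 — db-r pages on-call.
  queue-1: +10 → 10 < 90
No further pages.

app-a, app-b, queue-1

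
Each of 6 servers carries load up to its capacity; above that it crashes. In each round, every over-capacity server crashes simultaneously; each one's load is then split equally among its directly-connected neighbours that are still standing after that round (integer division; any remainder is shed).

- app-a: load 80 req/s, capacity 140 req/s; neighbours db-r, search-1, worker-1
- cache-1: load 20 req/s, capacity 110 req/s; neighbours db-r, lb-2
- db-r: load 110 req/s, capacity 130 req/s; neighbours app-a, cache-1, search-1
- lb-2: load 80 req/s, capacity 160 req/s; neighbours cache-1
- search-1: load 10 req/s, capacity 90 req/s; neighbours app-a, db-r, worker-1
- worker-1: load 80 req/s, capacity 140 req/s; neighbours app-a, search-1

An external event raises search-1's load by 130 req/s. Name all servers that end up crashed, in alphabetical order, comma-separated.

app-a, db-r, search-1, worker-1

Round 1 — search-1 at 140 > 90. search-1 crashes.
  search-1 sheds 140 req/s to app-a, db-r, worker-1: 46 each (2 lost).
    app-a: 80+46 = 126 ≤ 140
    db-r: 110+46 = 156 > 130
    worker-1: 80+46 = 126 ≤ 140
Round 2 — db-r crashes.
  db-r sheds 156 req/s to app-a, cache-1: 78 each.
    app-a: 126+78 = 204 > 140
    cache-1: 20+78 = 98 ≤ 110
Round 3 — app-a crashes.
  app-a sheds 204 req/s to worker-1: 204 each.
    worker-1: 126+204 = 330 > 140
Round 4 — worker-1 crashes.
  worker-1 sheds 330 req/s: no online neighbours, lost.
No further crashes.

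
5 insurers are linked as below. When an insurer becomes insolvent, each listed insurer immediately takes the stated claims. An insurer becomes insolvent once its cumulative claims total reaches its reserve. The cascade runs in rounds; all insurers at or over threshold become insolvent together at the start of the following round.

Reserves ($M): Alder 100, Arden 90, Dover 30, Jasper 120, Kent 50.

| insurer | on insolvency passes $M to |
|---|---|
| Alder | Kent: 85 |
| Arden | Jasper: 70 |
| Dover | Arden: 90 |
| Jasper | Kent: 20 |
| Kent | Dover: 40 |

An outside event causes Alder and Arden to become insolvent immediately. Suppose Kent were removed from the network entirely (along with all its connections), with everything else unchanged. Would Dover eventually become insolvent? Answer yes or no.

no

With Kent removed:
Round 1 — Alder, Arden become insolvent (initial).
  Jasper: +70 → 70 < 120
No further insolvencies.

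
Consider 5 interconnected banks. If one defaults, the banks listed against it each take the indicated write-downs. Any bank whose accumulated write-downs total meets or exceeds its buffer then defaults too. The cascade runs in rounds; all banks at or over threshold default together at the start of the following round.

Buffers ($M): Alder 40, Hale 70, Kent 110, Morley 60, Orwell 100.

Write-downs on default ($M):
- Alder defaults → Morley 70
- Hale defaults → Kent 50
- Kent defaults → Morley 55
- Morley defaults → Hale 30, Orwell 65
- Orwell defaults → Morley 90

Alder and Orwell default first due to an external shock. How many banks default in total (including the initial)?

3

Round 1 — Alder, Orwell default (initial).
  Morley: +70+90 → 160 ≥ 60
Round 2 — Morley defaults.
  Hale: +30 → 30 < 70
No further defaults.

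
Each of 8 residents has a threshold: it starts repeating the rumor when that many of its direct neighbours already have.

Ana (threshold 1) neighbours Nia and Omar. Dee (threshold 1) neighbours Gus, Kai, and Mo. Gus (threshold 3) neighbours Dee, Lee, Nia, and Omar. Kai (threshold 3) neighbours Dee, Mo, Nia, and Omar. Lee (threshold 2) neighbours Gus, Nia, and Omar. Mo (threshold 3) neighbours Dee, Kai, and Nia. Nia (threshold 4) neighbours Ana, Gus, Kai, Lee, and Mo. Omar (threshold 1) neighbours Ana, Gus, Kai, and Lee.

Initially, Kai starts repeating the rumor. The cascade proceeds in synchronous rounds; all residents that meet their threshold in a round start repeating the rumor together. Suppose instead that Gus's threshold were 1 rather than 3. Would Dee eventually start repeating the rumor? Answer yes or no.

With Gus's threshold at 1:
Round 1 — Kai starts repeating the rumor (initial).
Round 2 — checking thresholds:
  Dee: 1 of 3 neighbours ≥ 1, starts repeating the rumor.
  Mo: 1 of 3 neighbours < 3, below threshold.
  Nia: 1 of 5 neighbours < 4, below threshold.
  Omar: 1 of 4 neighbours ≥ 1, starts repeating the rumor.
Round 3 — checking thresholds:
  Ana: 1 of 2 neighbours ≥ 1, starts repeating the rumor.
  Gus: 2 of 4 neighbours ≥ 1, starts repeating the rumor.
  Lee: 1 of 3 neighbours < 2, below threshold.
  Mo: 2 of 3 neighbours < 3, below threshold.
  Nia: 1 of 5 neighbours < 4, below threshold.
Round 4 — checking thresholds:
  Lee: 2 of 3 neighbours ≥ 2, starts repeating the rumor.
  Mo: 2 of 3 neighbours < 3, below threshold.
  Nia: 3 of 5 neighbours < 4, below threshold.
Round 5 — checking thresholds:
  Mo: 2 of 3 neighbours < 3, below threshold.
  Nia: 4 of 5 neighbours ≥ 4, starts repeating the rumor.
Round 6 — checking thresholds:
  Mo: 3 of 3 neighbours ≥ 3, starts repeating the rumor.
Round 7 — no new spreads; cascade stops.

yes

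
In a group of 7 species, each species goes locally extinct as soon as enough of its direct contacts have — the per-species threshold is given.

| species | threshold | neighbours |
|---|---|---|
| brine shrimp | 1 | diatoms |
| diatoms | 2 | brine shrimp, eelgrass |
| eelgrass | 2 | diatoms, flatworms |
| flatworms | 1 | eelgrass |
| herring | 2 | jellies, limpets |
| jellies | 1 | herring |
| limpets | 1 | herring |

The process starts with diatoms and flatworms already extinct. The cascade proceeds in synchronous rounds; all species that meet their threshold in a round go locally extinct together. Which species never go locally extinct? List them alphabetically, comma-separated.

Round 1 — diatoms, flatworms go locally extinct (initial).
Round 2 — checking thresholds:
  brine shrimp: 1 of 1 neighbours ≥ 1, goes locally extinct.
  eelgrass: 2 of 2 neighbours ≥ 2, goes locally extinct.
Round 3 — no new extinctions; cascade stops.

herring, jellies, limpets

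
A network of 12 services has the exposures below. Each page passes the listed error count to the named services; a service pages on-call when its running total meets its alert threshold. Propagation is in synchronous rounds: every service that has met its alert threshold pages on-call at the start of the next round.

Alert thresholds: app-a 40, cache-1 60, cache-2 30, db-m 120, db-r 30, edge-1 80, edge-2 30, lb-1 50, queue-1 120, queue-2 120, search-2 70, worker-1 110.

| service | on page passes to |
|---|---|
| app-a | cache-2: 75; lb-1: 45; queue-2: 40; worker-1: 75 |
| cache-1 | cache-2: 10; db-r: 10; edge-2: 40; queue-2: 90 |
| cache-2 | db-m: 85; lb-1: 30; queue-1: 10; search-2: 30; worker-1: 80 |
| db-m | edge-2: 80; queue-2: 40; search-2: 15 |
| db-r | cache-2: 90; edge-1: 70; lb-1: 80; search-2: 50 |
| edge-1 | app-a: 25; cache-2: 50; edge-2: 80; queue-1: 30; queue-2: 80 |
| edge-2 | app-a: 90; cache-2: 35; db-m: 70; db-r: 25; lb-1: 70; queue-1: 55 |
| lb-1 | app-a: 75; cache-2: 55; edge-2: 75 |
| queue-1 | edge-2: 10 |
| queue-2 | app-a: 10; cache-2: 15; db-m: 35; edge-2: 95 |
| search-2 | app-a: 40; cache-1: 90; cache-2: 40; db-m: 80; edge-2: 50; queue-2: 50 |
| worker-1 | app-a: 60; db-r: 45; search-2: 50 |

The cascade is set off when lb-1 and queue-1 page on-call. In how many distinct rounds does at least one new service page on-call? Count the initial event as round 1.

Round 1 — lb-1, queue-1 page on-call (initial).
  app-a: +75 → 75 ≥ 40
  cache-2: +55 → 55 ≥ 30
  edge-2: +75+10 → 85 ≥ 30
Round 2 — app-a, cache-2, edge-2 page on-call.
  db-m: +85+70 → 155 ≥ 120
  db-r: +25 → 25 < 30
  queue-2: +40 → 40 < 120
  search-2: +30 → 30 < 70
  worker-1: +75+80 → 155 ≥ 110
Round 3 — db-m, worker-1 page on-call.
  db-r: +45 → 70 ≥ 30
  queue-2: +40 → 80 < 120
  search-2: +15+50 → 95 ≥ 70
Round 4 — db-r, search-2 page on-call.
  cache-1: +90 → 90 ≥ 60
  edge-1: +70 → 70 < 80
  queue-2: +50 → 130 ≥ 120
Round 5 — cache-1, queue-2 page on-call.
No further pages.

5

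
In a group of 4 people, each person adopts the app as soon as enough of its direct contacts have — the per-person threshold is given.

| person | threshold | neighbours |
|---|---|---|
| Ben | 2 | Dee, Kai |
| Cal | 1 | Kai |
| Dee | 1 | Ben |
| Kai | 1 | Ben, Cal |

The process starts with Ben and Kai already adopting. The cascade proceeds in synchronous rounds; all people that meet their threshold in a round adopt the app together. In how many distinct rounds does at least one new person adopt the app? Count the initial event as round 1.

Round 1 — Ben, Kai adopt the app (initial).
Round 2 — checking thresholds:
  Cal: 1 of 1 neighbours ≥ 1, adopts the app.
  Dee: 1 of 1 neighbours ≥ 1, adopts the app.
Round 3 — no new adoptions; cascade stops.

2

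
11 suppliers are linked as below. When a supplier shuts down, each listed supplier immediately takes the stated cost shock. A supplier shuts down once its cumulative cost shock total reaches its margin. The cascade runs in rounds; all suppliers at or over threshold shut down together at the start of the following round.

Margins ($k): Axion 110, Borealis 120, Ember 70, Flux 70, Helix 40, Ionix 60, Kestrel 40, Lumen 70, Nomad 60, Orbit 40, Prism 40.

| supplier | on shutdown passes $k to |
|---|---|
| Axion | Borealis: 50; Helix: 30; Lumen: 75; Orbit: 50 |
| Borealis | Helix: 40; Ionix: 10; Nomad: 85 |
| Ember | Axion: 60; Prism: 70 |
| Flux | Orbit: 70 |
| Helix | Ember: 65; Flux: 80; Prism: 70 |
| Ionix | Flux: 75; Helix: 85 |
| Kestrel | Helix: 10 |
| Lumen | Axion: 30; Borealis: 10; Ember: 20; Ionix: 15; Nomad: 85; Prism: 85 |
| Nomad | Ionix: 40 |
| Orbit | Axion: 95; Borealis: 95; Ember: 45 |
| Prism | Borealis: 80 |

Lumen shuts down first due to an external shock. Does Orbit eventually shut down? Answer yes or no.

no

Round 1 — Lumen shuts down (initial).
  Axion: +30 → 30 < 110
  Borealis: +10 → 10 < 120
  Ember: +20 → 20 < 70
  Ionix: +15 → 15 < 60
  Nomad: +85 → 85 ≥ 60
  Prism: +85 → 85 ≥ 40
Round 2 — Nomad, Prism shut down.
  Borealis: +80 → 90 < 120
  Ionix: +40 → 55 < 60
No further shutdowns.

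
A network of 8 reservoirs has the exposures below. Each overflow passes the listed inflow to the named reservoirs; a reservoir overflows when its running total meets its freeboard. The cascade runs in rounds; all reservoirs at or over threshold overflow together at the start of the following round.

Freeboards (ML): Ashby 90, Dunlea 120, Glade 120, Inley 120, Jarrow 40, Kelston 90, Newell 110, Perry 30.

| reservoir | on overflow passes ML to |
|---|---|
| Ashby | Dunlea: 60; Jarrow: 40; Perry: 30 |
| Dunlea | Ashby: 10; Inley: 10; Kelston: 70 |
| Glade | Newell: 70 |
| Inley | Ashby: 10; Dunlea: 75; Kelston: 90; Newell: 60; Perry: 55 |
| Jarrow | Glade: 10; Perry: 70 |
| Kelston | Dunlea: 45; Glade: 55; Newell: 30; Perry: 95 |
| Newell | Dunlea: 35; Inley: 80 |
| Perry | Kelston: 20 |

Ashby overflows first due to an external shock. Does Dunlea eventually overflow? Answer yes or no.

no

Round 1 — Ashby overflows (initial).
  Dunlea: +60 → 60 < 120
  Jarrow: +40 → 40 ≥ 40
  Perry: +30 → 30 ≥ 30
Round 2 — Jarrow, Perry overflow.
  Glade: +10 → 10 < 120
  Kelston: +20 → 20 < 90
No further overflows.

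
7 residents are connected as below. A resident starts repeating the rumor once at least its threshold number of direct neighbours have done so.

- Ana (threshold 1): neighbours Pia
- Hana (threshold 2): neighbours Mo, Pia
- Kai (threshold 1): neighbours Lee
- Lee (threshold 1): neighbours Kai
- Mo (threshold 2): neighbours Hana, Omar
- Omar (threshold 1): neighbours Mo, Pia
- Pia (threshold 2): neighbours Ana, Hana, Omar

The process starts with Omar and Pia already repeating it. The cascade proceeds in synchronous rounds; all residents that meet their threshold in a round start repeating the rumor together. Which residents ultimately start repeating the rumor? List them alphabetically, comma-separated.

Ana, Omar, Pia

Round 1 — Omar, Pia start repeating the rumor (initial).
Round 2 — checking thresholds:
  Ana: 1 of 1 neighbours ≥ 1, starts repeating the rumor.
  Hana: 1 of 2 neighbours < 2, below threshold.
  Mo: 1 of 2 neighbours < 2, below threshold.
Round 3 — no new spreads; cascade stops.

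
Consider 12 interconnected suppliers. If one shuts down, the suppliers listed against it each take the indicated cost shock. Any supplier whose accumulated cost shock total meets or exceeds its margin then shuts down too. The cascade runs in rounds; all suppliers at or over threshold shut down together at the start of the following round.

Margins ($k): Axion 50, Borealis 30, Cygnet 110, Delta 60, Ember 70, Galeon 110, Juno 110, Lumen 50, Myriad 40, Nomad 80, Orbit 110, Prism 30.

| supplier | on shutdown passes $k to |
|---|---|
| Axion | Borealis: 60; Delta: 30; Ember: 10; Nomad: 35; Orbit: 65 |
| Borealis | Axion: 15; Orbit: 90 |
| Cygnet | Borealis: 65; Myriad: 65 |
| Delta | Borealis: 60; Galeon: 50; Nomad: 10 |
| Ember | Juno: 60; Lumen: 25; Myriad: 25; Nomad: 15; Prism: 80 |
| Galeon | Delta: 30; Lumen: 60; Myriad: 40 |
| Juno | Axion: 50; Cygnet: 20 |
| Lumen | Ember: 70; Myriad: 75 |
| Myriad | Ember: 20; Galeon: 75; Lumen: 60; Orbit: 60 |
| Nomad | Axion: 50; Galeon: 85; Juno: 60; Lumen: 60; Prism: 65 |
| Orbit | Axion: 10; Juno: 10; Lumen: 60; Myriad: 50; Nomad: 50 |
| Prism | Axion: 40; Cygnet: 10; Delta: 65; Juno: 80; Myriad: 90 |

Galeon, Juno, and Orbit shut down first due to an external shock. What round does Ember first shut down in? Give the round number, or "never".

Round 1 — Galeon, Juno, Orbit shut down (initial).
  Axion: +50+10 → 60 ≥ 50
  Cygnet: +20 → 20 < 110
  Delta: +30 → 30 < 60
  Lumen: +60+60 → 120 ≥ 50
  Myriad: +40+50 → 90 ≥ 40
  Nomad: +50 → 50 < 80
Round 2 — Axion, Lumen, Myriad shut down.
  Borealis: +60 → 60 ≥ 30
  Delta: +30 → 60 ≥ 60
  Ember: +10+70+20 → 100 ≥ 70
  Nomad: +35 → 85 ≥ 80
Round 3 — Borealis, Delta, Ember, Nomad shut down.
  Prism: +80+65 → 145 ≥ 30
Round 4 — Prism shuts down.
  Cygnet: +10 → 30 < 110
No further shutdowns.

3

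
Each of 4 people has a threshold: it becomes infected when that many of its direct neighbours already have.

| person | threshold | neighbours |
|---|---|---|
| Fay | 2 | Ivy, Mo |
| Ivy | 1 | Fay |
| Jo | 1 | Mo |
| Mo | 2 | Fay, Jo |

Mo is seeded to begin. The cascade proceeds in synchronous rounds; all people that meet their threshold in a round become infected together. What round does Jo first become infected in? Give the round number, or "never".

2

Round 1 — Mo becomes infected (initial).
Round 2 — checking thresholds:
  Fay: 1 of 2 neighbours < 2, below threshold.
  Jo: 1 of 1 neighbours ≥ 1, becomes infected.
Round 3 — no new infections; cascade stops.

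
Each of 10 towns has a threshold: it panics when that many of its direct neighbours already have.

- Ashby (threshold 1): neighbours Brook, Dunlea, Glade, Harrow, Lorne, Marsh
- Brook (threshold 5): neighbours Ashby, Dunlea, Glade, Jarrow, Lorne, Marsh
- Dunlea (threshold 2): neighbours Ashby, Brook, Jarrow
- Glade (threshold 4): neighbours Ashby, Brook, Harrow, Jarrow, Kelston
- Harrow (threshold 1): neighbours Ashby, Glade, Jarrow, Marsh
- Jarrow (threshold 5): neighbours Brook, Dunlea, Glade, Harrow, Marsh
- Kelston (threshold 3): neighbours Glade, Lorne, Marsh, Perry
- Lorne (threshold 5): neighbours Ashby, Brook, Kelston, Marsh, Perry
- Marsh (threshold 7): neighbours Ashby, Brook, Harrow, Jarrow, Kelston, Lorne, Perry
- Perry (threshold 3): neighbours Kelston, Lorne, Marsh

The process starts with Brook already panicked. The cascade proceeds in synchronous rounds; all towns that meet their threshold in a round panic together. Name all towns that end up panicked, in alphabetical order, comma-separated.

Ashby, Brook, Dunlea, Harrow

Round 1 — Brook panics (initial).
Round 2 — checking thresholds:
  Ashby: 1 of 6 neighbours ≥ 1, panics.
  Dunlea: 1 of 3 neighbours < 2, below threshold.
  Glade: 1 of 5 neighbours < 4, below threshold.
  Jarrow: 1 of 5 neighbours < 5, below threshold.
  Lorne: 1 of 5 neighbours < 5, below threshold.
  Marsh: 1 of 7 neighbours < 7, below threshold.
Round 3 — checking thresholds:
  Dunlea: 2 of 3 neighbours ≥ 2, panics.
  Glade: 2 of 5 neighbours < 4, below threshold.
  Harrow: 1 of 4 neighbours ≥ 1, panics.
  Jarrow: 1 of 5 neighbours < 5, below threshold.
  Lorne: 2 of 5 neighbours < 5, below threshold.
  Marsh: 2 of 7 neighbours < 7, below threshold.
Round 4 — no new panics; cascade stops.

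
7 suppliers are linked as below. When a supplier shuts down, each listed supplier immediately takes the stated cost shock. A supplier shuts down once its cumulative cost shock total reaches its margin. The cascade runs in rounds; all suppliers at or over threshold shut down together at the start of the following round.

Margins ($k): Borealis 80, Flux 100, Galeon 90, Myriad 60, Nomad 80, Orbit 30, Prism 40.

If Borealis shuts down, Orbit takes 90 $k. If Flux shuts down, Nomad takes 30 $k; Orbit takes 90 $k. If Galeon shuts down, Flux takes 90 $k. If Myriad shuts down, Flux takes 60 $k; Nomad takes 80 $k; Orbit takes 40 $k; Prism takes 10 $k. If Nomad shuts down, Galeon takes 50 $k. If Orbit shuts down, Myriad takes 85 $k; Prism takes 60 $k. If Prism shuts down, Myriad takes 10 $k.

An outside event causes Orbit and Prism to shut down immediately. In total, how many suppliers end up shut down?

4

Round 1 — Orbit, Prism shut down (initial).
  Myriad: +85+10 → 95 ≥ 60
Round 2 — Myriad shuts down.
  Flux: +60 → 60 < 100
  Nomad: +80 → 80 ≥ 80
Round 3 — Nomad shuts down.
  Galeon: +50 → 50 < 90
No further shutdowns.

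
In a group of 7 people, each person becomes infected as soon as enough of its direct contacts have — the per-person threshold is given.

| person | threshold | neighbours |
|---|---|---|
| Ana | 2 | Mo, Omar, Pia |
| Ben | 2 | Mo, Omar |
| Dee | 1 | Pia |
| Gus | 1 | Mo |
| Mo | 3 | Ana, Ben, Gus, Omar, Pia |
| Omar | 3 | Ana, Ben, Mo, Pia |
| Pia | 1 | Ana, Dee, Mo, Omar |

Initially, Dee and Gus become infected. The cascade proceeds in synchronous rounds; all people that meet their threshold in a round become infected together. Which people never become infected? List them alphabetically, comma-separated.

Round 1 — Dee, Gus become infected (initial).
Round 2 — checking thresholds:
  Mo: 1 of 5 neighbours < 3, not yet.
  Pia: 1 of 4 neighbours ≥ 1, becomes infected.
Round 3 — no new infections; cascade stops.

Ana, Ben, Mo, Omar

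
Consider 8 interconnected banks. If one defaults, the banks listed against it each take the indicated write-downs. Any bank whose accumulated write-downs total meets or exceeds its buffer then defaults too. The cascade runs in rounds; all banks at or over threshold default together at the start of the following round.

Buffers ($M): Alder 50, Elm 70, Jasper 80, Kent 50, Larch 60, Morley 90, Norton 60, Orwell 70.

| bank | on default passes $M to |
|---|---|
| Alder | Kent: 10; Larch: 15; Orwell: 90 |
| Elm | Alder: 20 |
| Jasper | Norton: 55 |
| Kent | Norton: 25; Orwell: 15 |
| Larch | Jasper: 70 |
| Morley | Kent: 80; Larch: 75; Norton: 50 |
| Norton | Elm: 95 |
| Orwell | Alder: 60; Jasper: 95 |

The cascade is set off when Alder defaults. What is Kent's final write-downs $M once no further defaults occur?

10

Round 1 — Alder defaults (initial).
  Kent: +10 → 10 < 50
  Larch: +15 → 15 < 60
  Orwell: +90 → 90 ≥ 70
Round 2 — Orwell defaults.
  Jasper: +95 → 95 ≥ 80
Round 3 — Jasper defaults.
  Norton: +55 → 55 < 60
No further defaults.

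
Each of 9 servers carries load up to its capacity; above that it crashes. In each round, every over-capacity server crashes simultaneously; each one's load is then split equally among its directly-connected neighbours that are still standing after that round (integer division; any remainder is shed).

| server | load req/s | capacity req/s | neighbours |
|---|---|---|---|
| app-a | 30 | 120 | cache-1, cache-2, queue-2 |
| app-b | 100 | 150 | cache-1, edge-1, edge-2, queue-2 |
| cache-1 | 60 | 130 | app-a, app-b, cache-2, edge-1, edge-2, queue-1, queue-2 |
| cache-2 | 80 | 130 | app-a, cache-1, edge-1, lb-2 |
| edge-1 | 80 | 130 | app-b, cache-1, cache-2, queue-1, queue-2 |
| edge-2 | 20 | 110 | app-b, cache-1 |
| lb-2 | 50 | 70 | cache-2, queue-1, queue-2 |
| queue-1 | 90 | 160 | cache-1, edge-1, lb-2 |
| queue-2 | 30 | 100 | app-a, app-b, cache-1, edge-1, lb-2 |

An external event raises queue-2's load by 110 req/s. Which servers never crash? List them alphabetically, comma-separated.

Round 1 — queue-2 at 140 > 100. queue-2 crashes.
  queue-2 sheds 140 req/s to app-a, app-b, cache-1, edge-1, lb-2: 28 each.
    app-a: 30+28 = 58 ≤ 120
    app-b: 100+28 = 128 ≤ 150
    cache-1: 60+28 = 88 ≤ 130
    edge-1: 80+28 = 108 ≤ 130
    lb-2: 50+28 = 78 > 70
Round 2 — lb-2 crashes.
  lb-2 sheds 78 req/s to cache-2, queue-1: 39 each.
    cache-2: 80+39 = 119 ≤ 130
    queue-1: 90+39 = 129 ≤ 160
No further crashes.

app-a, app-b, cache-1, cache-2, edge-1, edge-2, queue-1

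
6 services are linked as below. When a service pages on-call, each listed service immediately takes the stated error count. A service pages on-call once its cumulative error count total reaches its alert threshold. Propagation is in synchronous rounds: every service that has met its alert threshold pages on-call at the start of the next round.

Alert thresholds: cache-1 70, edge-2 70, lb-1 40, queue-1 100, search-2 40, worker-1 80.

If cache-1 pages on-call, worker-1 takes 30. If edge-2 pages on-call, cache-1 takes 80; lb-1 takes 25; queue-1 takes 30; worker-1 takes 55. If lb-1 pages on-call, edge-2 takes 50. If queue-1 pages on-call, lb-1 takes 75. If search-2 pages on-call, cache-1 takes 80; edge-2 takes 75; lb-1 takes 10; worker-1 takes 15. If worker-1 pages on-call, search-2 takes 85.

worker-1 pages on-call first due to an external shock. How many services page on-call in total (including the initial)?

4

Round 1 — worker-1 pages on-call (initial).
  search-2: +85 → 85 ≥ 40
Round 2 — search-2 pages on-call.
  cache-1: +80 → 80 ≥ 70
  edge-2: +75 → 75 ≥ 70
  lb-1: +10 → 10 < 40
Round 3 — cache-1, edge-2 page on-call.
  lb-1: +25 → 35 < 40
  queue-1: +30 → 30 < 100
No further pages.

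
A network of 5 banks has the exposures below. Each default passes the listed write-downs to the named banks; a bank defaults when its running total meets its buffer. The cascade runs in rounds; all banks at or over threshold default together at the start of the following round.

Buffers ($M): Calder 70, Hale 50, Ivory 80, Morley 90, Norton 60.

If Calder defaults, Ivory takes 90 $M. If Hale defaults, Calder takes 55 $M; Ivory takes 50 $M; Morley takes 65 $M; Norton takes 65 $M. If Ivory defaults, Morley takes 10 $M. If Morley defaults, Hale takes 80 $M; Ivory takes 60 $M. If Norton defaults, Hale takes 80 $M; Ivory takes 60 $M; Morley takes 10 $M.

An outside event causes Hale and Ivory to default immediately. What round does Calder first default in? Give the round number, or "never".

Round 1 — Hale, Ivory default (initial).
  Calder: +55 → 55 < 70
  Morley: +65+10 → 75 < 90
  Norton: +65 → 65 ≥ 60
Round 2 — Norton defaults.
  Morley: +10 → 85 < 90
No further defaults.

never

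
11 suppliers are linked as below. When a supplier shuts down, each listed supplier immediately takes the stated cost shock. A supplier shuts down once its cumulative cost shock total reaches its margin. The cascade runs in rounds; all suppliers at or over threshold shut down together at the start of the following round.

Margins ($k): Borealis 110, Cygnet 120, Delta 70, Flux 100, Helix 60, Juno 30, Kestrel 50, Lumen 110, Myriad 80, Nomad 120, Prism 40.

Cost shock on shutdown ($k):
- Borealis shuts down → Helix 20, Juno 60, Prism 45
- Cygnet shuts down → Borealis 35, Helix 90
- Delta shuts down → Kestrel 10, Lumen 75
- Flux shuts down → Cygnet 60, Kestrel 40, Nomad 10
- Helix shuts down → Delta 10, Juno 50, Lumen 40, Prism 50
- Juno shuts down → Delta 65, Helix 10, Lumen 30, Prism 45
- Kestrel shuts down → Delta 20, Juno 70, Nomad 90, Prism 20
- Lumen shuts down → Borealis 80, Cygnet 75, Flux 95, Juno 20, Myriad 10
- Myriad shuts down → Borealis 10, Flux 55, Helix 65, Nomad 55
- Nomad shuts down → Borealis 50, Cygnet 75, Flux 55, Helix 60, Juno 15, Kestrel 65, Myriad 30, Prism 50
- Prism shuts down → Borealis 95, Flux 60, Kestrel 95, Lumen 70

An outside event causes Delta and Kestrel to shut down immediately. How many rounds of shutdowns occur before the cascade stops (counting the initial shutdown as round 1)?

7

Round 1 — Delta, Kestrel shut down (initial).
  Juno: +70 → 70 ≥ 30
  Lumen: +75 → 75 < 110
  Nomad: +90 → 90 < 120
  Prism: +20 → 20 < 40
Round 2 — Juno shuts down.
  Helix: +10 → 10 < 60
  Lumen: +30 → 105 < 110
  Prism: +45 → 65 ≥ 40
Round 3 — Prism shuts down.
  Borealis: +95 → 95 < 110
  Flux: +60 → 60 < 100
  Lumen: +70 → 175 ≥ 110
Round 4 — Lumen shuts down.
  Borealis: +80 → 175 ≥ 110
  Cygnet: +75 → 75 < 120
  Flux: +95 → 155 ≥ 100
  Myriad: +10 → 10 < 80
Round 5 — Borealis, Flux shut down.
  Cygnet: +60 → 135 ≥ 120
  Helix: +20 → 30 < 60
  Nomad: +10 → 100 < 120
Round 6 — Cygnet shuts down.
  Helix: +90 → 120 ≥ 60
Round 7 — Helix shuts down.
No further shutdowns.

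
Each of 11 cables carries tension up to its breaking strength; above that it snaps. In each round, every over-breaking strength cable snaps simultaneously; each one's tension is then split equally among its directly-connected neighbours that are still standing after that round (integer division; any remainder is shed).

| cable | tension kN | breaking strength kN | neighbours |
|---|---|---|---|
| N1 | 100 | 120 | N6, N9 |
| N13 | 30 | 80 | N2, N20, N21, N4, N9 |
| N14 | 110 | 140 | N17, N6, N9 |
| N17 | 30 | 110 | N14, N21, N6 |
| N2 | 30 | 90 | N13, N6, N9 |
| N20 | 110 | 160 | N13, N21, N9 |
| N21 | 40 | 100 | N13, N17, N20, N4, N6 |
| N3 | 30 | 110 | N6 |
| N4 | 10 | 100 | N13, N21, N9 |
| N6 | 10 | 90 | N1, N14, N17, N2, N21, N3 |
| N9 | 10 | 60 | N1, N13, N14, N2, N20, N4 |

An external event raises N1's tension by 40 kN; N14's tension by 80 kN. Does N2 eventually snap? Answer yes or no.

Round 1 — N1 at 140 > 120; N14 at 190 > 140. N1, N14 snap.
  N1 sheds 140 kN to N6, N9: 70 each.
    N6: 10+70 = 80 ≤ 90
    N9: 10+70 = 80 > 60
  N14 sheds 190 kN to N17, N6, N9: 63 each (1 lost).
    N17: 30+63 = 93 ≤ 110
    N6: 80+63 = 143 > 90
    N9: 80+63 = 143 > 60
Round 2 — N6, N9 snap.
  N6 sheds 143 kN to N17, N2, N21, N3: 35 each (3 lost).
    N17: 93+35 = 128 > 110
    N2: 30+35 = 65 ≤ 90
    N21: 40+35 = 75 ≤ 100
    N3: 30+35 = 65 ≤ 110
  N9 sheds 143 kN to N13, N2, N20, N4: 35 each (3 lost).
    N13: 30+35 = 65 ≤ 80
    N2: 65+35 = 100 > 90
    N20: 110+35 = 145 ≤ 160
    N4: 10+35 = 45 ≤ 100
Round 3 — N17, N2 snap.
  N17 sheds 128 kN to N21: 128 each.
    N21: 75+128 = 203 > 100
  N2 sheds 100 kN to N13: 100 each.
    N13: 65+100 = 165 > 80
Round 4 — N13, N21 snap.
  N13 sheds 165 kN to N20, N4: 82 each (1 lost).
    N20: 145+82 = 227 > 160
    N4: 45+82 = 127 > 100
  N21 sheds 203 kN to N20, N4: 101 each (1 lost).
    N20: 227+101 = 328 > 160
    N4: 127+101 = 228 > 100
Round 5 — N20, N4 snap.
  N20 sheds 328 kN: no online neighbours, lost.
  N4 sheds 228 kN: no online neighbours, lost.
No further breaks.

yes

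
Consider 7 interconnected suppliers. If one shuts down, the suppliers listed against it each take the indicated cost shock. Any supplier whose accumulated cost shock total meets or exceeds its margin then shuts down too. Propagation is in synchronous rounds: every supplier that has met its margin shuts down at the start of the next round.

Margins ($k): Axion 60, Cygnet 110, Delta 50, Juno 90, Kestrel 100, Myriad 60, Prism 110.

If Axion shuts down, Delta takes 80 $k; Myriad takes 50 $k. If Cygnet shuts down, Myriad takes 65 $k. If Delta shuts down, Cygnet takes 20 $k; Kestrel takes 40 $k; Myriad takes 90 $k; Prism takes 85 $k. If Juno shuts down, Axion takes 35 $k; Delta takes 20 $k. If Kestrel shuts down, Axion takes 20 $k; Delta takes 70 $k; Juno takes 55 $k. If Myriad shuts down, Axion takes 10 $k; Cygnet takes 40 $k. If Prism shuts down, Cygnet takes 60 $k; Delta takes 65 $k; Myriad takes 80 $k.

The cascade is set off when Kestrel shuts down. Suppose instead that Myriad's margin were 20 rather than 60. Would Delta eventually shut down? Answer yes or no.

yes

With Myriad's margin at 20:
Round 1 — Kestrel shuts down (initial).
  Axion: +20 → 20 < 60
  Delta: +70 → 70 ≥ 50
  Juno: +55 → 55 < 90
Round 2 — Delta shuts down.
  Cygnet: +20 → 20 < 110
  Myriad: +90 → 90 ≥ 20
  Prism: +85 → 85 < 110
Round 3 — Myriad shuts down.
  Axion: +10 → 30 < 60
  Cygnet: +40 → 60 < 110
No further shutdowns.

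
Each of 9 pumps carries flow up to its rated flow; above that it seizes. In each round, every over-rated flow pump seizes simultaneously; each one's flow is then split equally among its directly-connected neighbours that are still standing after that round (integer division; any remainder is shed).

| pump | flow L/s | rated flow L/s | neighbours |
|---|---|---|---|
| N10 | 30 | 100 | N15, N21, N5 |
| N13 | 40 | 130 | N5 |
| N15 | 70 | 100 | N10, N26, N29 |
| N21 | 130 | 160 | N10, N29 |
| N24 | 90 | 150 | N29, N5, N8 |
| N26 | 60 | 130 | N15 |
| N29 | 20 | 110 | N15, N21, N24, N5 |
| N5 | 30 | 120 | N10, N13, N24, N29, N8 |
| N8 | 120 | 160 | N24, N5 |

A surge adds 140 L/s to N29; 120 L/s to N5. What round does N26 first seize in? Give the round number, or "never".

never

Round 1 — N29 at 160 > 110; N5 at 150 > 120. N29, N5 seize.
  N29 sheds 160 L/s to N15, N21, N24: 53 each (1 lost).
    N15: 70+53 = 123 > 100
    N21: 130+53 = 183 > 160
    N24: 90+53 = 143 ≤ 150
  N5 sheds 150 L/s to N10, N13, N24, N8: 37 each (2 lost).
    N10: 30+37 = 67 ≤ 100
    N13: 40+37 = 77 ≤ 130
    N24: 143+37 = 180 > 150
    N8: 120+37 = 157 ≤ 160
Round 2 — N15, N21, N24 seize.
  N15 sheds 123 L/s to N10, N26: 61 each (1 lost).
    N10: 67+61 = 128 > 100
    N26: 60+61 = 121 ≤ 130
  N21 sheds 183 L/s to N10: 183 each.
    N10: 128+183 = 311 > 100
  N24 sheds 180 L/s to N8: 180 each.
    N8: 157+180 = 337 > 160
Round 3 — N10, N8 seize.
  N10 sheds 311 L/s: no online neighbours, lost.
  N8 sheds 337 L/s: no online neighbours, lost.
No further seizures.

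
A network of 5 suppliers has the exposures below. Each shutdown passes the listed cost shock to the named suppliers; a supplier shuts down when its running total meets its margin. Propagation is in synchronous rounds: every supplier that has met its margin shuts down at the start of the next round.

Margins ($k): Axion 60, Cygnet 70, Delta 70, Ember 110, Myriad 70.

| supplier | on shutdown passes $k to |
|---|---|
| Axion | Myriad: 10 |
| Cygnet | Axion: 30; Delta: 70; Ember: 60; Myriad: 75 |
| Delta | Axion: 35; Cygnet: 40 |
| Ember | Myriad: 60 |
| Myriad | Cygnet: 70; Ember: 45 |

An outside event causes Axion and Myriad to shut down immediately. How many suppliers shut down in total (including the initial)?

Round 1 — Axion, Myriad shut down (initial).
  Cygnet: +70 → 70 ≥ 70
  Ember: +45 → 45 < 110
Round 2 — Cygnet shuts down.
  Delta: +70 → 70 ≥ 70
  Ember: +60 → 105 < 110
Round 3 — Delta shuts down.
No further shutdowns.

4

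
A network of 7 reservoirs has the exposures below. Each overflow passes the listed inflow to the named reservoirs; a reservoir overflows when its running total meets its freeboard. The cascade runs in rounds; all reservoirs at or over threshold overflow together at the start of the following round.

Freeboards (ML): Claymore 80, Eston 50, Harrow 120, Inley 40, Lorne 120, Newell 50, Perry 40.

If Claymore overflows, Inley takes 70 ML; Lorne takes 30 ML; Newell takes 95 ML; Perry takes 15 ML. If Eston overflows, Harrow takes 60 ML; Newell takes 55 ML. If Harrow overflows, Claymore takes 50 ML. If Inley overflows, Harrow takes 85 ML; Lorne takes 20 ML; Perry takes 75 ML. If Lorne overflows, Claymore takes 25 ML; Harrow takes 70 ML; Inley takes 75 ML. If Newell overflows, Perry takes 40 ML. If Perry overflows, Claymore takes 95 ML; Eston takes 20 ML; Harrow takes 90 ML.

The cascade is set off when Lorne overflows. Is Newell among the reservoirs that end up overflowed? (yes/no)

yes

Round 1 — Lorne overflows (initial).
  Claymore: +25 → 25 < 80
  Harrow: +70 → 70 < 120
  Inley: +75 → 75 ≥ 40
Round 2 — Inley overflows.
  Harrow: +85 → 155 ≥ 120
  Perry: +75 → 75 ≥ 40
Round 3 — Harrow, Perry overflow.
  Claymore: +50+95 → 170 ≥ 80
  Eston: +20 → 20 < 50
Round 4 — Claymore overflows.
  Newell: +95 → 95 ≥ 50
Round 5 — Newell overflows.
No further overflows.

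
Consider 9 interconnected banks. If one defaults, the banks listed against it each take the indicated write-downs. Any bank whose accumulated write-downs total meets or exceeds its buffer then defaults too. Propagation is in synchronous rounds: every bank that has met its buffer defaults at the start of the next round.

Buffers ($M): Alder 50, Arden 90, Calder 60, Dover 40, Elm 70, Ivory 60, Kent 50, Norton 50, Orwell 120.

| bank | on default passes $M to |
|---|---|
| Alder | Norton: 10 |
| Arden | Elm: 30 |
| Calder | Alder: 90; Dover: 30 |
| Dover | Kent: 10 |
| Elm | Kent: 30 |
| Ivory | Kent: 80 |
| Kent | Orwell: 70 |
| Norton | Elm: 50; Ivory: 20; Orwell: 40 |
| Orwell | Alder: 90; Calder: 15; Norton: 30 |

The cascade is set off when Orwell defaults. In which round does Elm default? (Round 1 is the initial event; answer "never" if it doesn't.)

never

Round 1 — Orwell defaults (initial).
  Alder: +90 → 90 ≥ 50
  Calder: +15 → 15 < 60
  Norton: +30 → 30 < 50
Round 2 — Alder defaults.
  Norton: +10 → 40 < 50
No further defaults.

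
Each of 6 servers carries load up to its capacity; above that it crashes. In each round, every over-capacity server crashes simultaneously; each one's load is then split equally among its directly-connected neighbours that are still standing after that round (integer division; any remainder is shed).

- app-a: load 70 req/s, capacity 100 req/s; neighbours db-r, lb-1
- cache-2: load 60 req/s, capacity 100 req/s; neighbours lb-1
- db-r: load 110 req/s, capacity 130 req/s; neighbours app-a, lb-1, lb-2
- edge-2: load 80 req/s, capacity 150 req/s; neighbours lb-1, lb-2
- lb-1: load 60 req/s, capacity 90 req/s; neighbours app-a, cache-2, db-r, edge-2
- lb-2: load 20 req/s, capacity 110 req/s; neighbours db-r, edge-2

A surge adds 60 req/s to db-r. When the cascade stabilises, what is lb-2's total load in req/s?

Round 1 — db-r at 170 > 130. db-r crashes.
  db-r sheds 170 req/s to app-a, lb-1, lb-2: 56 each (2 lost).
    app-a: 70+56 = 126 > 100
    lb-1: 60+56 = 116 > 90
    lb-2: 20+56 = 76 ≤ 110
Round 2 — app-a, lb-1 crash.
  app-a sheds 126 req/s: no online neighbours, lost.
  lb-1 sheds 116 req/s to cache-2, edge-2: 58 each.
    cache-2: 60+58 = 118 > 100
    edge-2: 80+58 = 138 ≤ 150
Round 3 — cache-2 crashes.
  cache-2 sheds 118 req/s: no online neighbours, lost.
No further crashes.

76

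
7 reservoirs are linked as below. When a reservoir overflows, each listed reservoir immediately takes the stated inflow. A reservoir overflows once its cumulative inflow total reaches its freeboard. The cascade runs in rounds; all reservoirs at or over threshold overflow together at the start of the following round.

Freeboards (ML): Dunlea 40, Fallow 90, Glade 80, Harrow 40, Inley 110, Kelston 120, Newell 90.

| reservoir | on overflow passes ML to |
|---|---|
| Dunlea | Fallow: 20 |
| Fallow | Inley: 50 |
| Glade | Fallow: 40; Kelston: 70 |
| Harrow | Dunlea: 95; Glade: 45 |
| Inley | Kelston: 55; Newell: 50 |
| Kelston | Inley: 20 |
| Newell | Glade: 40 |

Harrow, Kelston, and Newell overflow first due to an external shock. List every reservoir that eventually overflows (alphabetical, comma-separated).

Round 1 — Harrow, Kelston, Newell overflow (initial).
  Dunlea: +95 → 95 ≥ 40
  Glade: +45+40 → 85 ≥ 80
  Inley: +20 → 20 < 110
Round 2 — Dunlea, Glade overflow.
  Fallow: +20+40 → 60 < 90
No further overflows.

Dunlea, Glade, Harrow, Kelston, Newell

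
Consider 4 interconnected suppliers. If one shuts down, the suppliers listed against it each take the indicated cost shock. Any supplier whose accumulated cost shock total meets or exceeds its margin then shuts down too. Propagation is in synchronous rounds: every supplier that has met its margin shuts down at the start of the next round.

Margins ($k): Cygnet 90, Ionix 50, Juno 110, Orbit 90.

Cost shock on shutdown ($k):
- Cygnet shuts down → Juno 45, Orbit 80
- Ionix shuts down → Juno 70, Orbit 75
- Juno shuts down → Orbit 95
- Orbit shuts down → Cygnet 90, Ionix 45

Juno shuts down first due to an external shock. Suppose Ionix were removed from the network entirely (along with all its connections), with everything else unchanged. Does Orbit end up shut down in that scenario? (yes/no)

With Ionix removed:
Round 1 — Juno shuts down (initial).
  Orbit: +95 → 95 ≥ 90
Round 2 — Orbit shuts down.
  Cygnet: +90 → 90 ≥ 90
Round 3 — Cygnet shuts down.
No further shutdowns.

yes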